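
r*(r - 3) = r^2 - 3*r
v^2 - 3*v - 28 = (v - 7)*(v + 4)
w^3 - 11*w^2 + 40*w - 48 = (w - 4)^2*(w - 3)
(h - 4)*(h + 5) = h^2 + h - 20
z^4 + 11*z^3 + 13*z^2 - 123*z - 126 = (z - 3)*(z + 1)*(z + 6)*(z + 7)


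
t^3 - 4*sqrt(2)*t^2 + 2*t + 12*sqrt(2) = (t - 3*sqrt(2))*(t - 2*sqrt(2))*(t + sqrt(2))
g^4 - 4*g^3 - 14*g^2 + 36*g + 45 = (g - 5)*(g - 3)*(g + 1)*(g + 3)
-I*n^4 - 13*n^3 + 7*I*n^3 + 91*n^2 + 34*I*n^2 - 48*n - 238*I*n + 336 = (n - 7)*(n - 8*I)*(n - 6*I)*(-I*n + 1)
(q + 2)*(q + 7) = q^2 + 9*q + 14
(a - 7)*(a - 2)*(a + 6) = a^3 - 3*a^2 - 40*a + 84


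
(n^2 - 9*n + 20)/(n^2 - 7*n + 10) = (n - 4)/(n - 2)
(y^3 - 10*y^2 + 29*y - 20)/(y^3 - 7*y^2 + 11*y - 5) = (y - 4)/(y - 1)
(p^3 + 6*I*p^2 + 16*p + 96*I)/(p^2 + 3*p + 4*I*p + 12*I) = (p^2 + 2*I*p + 24)/(p + 3)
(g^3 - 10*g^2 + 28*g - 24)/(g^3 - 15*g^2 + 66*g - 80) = (g^2 - 8*g + 12)/(g^2 - 13*g + 40)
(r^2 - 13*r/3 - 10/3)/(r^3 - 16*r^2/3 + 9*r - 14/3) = (3*r^2 - 13*r - 10)/(3*r^3 - 16*r^2 + 27*r - 14)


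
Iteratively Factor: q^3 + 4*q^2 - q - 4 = (q + 1)*(q^2 + 3*q - 4) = (q + 1)*(q + 4)*(q - 1)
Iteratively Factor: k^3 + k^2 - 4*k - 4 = (k + 2)*(k^2 - k - 2) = (k - 2)*(k + 2)*(k + 1)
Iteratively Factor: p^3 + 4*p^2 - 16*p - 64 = (p + 4)*(p^2 - 16) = (p + 4)^2*(p - 4)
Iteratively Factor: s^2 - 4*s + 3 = (s - 3)*(s - 1)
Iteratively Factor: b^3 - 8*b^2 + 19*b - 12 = (b - 3)*(b^2 - 5*b + 4) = (b - 3)*(b - 1)*(b - 4)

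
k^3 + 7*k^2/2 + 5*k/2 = k*(k + 1)*(k + 5/2)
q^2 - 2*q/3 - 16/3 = (q - 8/3)*(q + 2)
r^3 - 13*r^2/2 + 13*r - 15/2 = (r - 3)*(r - 5/2)*(r - 1)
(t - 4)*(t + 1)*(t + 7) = t^3 + 4*t^2 - 25*t - 28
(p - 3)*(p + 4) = p^2 + p - 12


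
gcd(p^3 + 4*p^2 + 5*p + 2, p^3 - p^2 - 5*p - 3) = p^2 + 2*p + 1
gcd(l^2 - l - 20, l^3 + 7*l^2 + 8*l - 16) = l + 4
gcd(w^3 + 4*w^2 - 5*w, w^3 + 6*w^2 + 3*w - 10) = w^2 + 4*w - 5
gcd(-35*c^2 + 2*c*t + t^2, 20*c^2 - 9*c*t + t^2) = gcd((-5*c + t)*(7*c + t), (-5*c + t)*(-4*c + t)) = -5*c + t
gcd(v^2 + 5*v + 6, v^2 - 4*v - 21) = v + 3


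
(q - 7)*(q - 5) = q^2 - 12*q + 35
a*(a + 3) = a^2 + 3*a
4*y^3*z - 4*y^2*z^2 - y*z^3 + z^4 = z*(-2*y + z)*(-y + z)*(2*y + z)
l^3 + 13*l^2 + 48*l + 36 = (l + 1)*(l + 6)^2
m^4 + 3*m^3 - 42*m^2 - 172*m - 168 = (m - 7)*(m + 2)^2*(m + 6)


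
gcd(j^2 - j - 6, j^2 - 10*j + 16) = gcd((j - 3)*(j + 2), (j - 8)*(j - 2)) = 1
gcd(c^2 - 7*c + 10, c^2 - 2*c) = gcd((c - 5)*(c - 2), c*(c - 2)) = c - 2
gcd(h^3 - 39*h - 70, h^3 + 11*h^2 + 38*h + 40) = h^2 + 7*h + 10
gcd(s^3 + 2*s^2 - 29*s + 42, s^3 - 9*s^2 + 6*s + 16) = s - 2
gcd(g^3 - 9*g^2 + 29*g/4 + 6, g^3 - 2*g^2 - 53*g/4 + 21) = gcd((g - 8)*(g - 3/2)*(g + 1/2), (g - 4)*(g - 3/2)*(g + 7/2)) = g - 3/2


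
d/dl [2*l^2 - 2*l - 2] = 4*l - 2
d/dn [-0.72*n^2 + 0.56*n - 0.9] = 0.56 - 1.44*n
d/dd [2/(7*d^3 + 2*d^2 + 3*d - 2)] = 2*(-21*d^2 - 4*d - 3)/(7*d^3 + 2*d^2 + 3*d - 2)^2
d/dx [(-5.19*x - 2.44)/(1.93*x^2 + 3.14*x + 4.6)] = (10.0167*x^2 + 9.4184*x - 16.2124)/(3.7249*x^4 + 12.1204*x^3 + 27.6156*x^2 + 28.888*x + 21.16)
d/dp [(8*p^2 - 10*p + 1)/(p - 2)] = (8*p^2 - 32*p + 19)/(p^2 - 4*p + 4)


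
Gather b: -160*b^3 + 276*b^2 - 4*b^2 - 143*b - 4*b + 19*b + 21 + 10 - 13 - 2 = -160*b^3 + 272*b^2 - 128*b + 16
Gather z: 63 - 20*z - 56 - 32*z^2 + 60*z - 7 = -32*z^2 + 40*z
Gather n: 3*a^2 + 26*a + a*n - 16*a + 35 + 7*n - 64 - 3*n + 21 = 3*a^2 + 10*a + n*(a + 4) - 8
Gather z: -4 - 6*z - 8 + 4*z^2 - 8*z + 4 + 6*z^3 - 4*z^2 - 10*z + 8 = 6*z^3 - 24*z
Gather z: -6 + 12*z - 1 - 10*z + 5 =2*z - 2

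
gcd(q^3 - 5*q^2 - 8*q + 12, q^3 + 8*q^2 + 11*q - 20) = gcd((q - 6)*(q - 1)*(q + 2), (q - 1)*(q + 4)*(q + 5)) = q - 1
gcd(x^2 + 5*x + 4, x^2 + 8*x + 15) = 1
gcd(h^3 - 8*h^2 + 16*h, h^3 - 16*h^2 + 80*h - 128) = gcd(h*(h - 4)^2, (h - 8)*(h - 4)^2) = h^2 - 8*h + 16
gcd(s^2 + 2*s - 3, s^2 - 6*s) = 1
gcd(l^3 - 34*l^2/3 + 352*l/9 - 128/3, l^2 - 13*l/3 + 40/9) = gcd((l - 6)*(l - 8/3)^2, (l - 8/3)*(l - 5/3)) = l - 8/3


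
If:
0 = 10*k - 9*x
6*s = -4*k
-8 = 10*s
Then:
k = 6/5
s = -4/5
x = 4/3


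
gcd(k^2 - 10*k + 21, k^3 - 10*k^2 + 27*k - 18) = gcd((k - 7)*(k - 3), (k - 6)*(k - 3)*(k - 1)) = k - 3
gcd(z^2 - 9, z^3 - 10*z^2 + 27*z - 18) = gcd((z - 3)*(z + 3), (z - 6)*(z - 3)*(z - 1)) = z - 3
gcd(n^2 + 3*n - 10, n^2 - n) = 1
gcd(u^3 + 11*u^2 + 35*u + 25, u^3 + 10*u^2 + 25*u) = u^2 + 10*u + 25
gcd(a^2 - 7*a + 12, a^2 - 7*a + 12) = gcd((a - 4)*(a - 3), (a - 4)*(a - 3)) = a^2 - 7*a + 12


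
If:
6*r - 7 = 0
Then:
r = 7/6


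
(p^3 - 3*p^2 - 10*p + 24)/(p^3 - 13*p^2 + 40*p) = (p^3 - 3*p^2 - 10*p + 24)/(p*(p^2 - 13*p + 40))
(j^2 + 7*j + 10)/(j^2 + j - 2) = (j + 5)/(j - 1)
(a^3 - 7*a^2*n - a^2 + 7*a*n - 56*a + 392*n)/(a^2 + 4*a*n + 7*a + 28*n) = (a^2 - 7*a*n - 8*a + 56*n)/(a + 4*n)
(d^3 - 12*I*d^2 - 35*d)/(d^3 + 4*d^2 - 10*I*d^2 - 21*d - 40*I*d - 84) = d*(d - 5*I)/(d^2 + d*(4 - 3*I) - 12*I)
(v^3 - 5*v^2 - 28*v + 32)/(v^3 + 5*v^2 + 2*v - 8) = (v - 8)/(v + 2)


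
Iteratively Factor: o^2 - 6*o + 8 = (o - 2)*(o - 4)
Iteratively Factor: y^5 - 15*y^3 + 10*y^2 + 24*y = (y + 1)*(y^4 - y^3 - 14*y^2 + 24*y) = (y + 1)*(y + 4)*(y^3 - 5*y^2 + 6*y) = (y - 2)*(y + 1)*(y + 4)*(y^2 - 3*y) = y*(y - 2)*(y + 1)*(y + 4)*(y - 3)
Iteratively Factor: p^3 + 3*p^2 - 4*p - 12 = (p + 3)*(p^2 - 4) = (p + 2)*(p + 3)*(p - 2)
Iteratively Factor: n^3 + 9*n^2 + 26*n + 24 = (n + 3)*(n^2 + 6*n + 8) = (n + 3)*(n + 4)*(n + 2)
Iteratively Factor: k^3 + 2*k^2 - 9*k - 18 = (k + 3)*(k^2 - k - 6) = (k - 3)*(k + 3)*(k + 2)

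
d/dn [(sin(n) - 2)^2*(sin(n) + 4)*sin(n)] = 4*(sin(n)^3 - 6*sin(n) + 4)*cos(n)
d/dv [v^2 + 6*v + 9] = 2*v + 6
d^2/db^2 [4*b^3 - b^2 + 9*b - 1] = 24*b - 2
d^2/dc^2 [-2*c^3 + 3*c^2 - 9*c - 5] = 6 - 12*c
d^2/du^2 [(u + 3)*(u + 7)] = 2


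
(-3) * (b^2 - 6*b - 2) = -3*b^2 + 18*b + 6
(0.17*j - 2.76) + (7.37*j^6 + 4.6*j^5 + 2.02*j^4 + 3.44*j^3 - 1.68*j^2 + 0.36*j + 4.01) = 7.37*j^6 + 4.6*j^5 + 2.02*j^4 + 3.44*j^3 - 1.68*j^2 + 0.53*j + 1.25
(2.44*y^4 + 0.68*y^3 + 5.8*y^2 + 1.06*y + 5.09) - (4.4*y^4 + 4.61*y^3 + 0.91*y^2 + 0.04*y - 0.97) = -1.96*y^4 - 3.93*y^3 + 4.89*y^2 + 1.02*y + 6.06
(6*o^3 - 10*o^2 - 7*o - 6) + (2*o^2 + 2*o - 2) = 6*o^3 - 8*o^2 - 5*o - 8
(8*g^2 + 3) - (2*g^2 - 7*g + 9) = 6*g^2 + 7*g - 6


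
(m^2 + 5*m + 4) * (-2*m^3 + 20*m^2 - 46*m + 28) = -2*m^5 + 10*m^4 + 46*m^3 - 122*m^2 - 44*m + 112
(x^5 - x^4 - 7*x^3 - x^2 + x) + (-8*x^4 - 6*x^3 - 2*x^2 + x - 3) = x^5 - 9*x^4 - 13*x^3 - 3*x^2 + 2*x - 3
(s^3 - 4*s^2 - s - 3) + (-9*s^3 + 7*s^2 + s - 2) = -8*s^3 + 3*s^2 - 5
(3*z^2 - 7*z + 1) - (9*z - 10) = 3*z^2 - 16*z + 11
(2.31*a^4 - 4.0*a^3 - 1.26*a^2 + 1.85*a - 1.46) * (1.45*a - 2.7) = 3.3495*a^5 - 12.037*a^4 + 8.973*a^3 + 6.0845*a^2 - 7.112*a + 3.942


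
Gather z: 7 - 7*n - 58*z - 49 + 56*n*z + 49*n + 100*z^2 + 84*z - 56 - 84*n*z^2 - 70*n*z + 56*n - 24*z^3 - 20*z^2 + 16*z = 98*n - 24*z^3 + z^2*(80 - 84*n) + z*(42 - 14*n) - 98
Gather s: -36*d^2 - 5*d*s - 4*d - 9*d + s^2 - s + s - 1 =-36*d^2 - 5*d*s - 13*d + s^2 - 1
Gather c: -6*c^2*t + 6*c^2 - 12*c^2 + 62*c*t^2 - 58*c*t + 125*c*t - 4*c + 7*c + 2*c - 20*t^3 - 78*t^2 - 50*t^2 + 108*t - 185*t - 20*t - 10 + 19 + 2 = c^2*(-6*t - 6) + c*(62*t^2 + 67*t + 5) - 20*t^3 - 128*t^2 - 97*t + 11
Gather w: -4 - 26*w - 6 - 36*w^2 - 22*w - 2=-36*w^2 - 48*w - 12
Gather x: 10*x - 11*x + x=0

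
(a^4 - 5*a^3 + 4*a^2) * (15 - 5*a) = -5*a^5 + 40*a^4 - 95*a^3 + 60*a^2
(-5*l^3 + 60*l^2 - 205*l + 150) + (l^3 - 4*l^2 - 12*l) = -4*l^3 + 56*l^2 - 217*l + 150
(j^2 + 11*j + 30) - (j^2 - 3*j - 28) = 14*j + 58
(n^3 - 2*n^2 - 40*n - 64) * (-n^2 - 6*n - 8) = -n^5 - 4*n^4 + 44*n^3 + 320*n^2 + 704*n + 512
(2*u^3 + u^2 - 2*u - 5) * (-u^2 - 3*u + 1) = -2*u^5 - 7*u^4 + u^3 + 12*u^2 + 13*u - 5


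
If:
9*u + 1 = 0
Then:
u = -1/9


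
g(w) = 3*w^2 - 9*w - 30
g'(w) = 6*w - 9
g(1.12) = -36.32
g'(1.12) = -2.28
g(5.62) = 14.17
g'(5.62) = 24.72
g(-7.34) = 197.69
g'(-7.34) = -53.04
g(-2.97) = 23.19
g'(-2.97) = -26.82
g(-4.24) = 62.09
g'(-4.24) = -34.44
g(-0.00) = -30.00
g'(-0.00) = -9.00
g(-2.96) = 22.92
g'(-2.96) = -26.76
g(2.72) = -32.28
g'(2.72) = 7.32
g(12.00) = 294.00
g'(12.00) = 63.00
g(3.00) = -30.00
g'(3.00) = 9.00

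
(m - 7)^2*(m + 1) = m^3 - 13*m^2 + 35*m + 49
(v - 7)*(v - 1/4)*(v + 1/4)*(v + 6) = v^4 - v^3 - 673*v^2/16 + v/16 + 21/8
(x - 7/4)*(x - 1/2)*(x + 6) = x^3 + 15*x^2/4 - 101*x/8 + 21/4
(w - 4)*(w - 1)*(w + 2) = w^3 - 3*w^2 - 6*w + 8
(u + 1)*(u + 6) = u^2 + 7*u + 6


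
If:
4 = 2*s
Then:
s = 2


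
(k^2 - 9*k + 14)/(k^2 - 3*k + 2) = (k - 7)/(k - 1)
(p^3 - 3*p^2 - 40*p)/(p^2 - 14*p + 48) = p*(p + 5)/(p - 6)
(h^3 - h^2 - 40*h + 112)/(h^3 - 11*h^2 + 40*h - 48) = (h + 7)/(h - 3)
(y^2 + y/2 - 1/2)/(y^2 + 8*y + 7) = (y - 1/2)/(y + 7)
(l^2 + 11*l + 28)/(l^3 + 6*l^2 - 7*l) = (l + 4)/(l*(l - 1))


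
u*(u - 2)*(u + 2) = u^3 - 4*u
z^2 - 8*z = z*(z - 8)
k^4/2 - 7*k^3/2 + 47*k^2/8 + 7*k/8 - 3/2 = (k/2 + 1/4)*(k - 4)*(k - 3)*(k - 1/2)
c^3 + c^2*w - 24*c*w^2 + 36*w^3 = (c - 3*w)*(c - 2*w)*(c + 6*w)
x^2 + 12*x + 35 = (x + 5)*(x + 7)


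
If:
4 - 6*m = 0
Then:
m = 2/3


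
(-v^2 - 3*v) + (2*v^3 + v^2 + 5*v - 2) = 2*v^3 + 2*v - 2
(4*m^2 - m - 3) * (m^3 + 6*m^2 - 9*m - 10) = 4*m^5 + 23*m^4 - 45*m^3 - 49*m^2 + 37*m + 30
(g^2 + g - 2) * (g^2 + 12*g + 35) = g^4 + 13*g^3 + 45*g^2 + 11*g - 70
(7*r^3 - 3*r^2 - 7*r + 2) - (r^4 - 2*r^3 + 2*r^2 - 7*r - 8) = -r^4 + 9*r^3 - 5*r^2 + 10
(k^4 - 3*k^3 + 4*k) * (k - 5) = k^5 - 8*k^4 + 15*k^3 + 4*k^2 - 20*k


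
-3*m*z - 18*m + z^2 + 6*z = (-3*m + z)*(z + 6)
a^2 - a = a*(a - 1)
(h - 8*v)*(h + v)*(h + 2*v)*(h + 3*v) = h^4 - 2*h^3*v - 37*h^2*v^2 - 82*h*v^3 - 48*v^4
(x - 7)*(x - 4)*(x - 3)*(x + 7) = x^4 - 7*x^3 - 37*x^2 + 343*x - 588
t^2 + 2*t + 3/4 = (t + 1/2)*(t + 3/2)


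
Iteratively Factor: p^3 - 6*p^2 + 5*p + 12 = (p + 1)*(p^2 - 7*p + 12) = (p - 3)*(p + 1)*(p - 4)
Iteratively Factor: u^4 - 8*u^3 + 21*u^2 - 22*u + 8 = (u - 1)*(u^3 - 7*u^2 + 14*u - 8) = (u - 4)*(u - 1)*(u^2 - 3*u + 2) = (u - 4)*(u - 2)*(u - 1)*(u - 1)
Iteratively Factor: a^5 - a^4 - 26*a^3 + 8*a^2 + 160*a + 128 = (a + 4)*(a^4 - 5*a^3 - 6*a^2 + 32*a + 32) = (a - 4)*(a + 4)*(a^3 - a^2 - 10*a - 8) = (a - 4)*(a + 2)*(a + 4)*(a^2 - 3*a - 4) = (a - 4)*(a + 1)*(a + 2)*(a + 4)*(a - 4)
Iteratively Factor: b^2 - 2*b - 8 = (b - 4)*(b + 2)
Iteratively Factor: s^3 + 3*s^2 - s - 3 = (s + 3)*(s^2 - 1) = (s - 1)*(s + 3)*(s + 1)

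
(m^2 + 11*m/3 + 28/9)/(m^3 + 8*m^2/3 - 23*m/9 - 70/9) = (3*m + 4)/(3*m^2 + m - 10)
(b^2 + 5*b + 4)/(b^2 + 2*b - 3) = (b^2 + 5*b + 4)/(b^2 + 2*b - 3)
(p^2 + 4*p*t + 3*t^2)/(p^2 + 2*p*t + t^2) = (p + 3*t)/(p + t)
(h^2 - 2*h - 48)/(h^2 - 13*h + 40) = (h + 6)/(h - 5)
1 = 1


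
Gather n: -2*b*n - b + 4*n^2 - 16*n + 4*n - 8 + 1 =-b + 4*n^2 + n*(-2*b - 12) - 7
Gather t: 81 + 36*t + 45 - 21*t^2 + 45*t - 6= -21*t^2 + 81*t + 120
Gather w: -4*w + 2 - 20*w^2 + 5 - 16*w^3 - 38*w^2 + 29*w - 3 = -16*w^3 - 58*w^2 + 25*w + 4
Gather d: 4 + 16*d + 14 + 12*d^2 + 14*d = 12*d^2 + 30*d + 18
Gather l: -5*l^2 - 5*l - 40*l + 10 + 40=-5*l^2 - 45*l + 50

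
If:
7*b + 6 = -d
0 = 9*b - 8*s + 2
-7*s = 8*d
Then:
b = -74/77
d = 8/11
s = -64/77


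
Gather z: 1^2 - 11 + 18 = 8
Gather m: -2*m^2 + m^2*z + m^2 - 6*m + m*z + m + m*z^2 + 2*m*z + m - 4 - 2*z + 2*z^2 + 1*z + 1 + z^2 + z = m^2*(z - 1) + m*(z^2 + 3*z - 4) + 3*z^2 - 3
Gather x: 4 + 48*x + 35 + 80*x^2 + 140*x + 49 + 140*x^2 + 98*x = 220*x^2 + 286*x + 88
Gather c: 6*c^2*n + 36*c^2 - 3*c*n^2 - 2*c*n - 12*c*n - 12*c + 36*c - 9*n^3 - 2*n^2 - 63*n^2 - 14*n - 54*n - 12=c^2*(6*n + 36) + c*(-3*n^2 - 14*n + 24) - 9*n^3 - 65*n^2 - 68*n - 12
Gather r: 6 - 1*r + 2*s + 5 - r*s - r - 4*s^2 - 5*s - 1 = r*(-s - 2) - 4*s^2 - 3*s + 10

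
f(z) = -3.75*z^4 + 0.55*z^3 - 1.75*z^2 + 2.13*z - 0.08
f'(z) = -15.0*z^3 + 1.65*z^2 - 3.5*z + 2.13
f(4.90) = -2128.75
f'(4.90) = -1740.14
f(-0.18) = -0.53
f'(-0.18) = 2.90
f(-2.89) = -295.72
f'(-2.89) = 388.09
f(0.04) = 0.00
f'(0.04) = 1.99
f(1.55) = -20.58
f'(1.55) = -55.19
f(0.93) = -1.98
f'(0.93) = -11.76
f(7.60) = -12354.35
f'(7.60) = -6513.81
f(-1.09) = -10.49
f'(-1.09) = 27.33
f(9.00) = -24325.46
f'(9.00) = -10830.72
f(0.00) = -0.08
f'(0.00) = 2.13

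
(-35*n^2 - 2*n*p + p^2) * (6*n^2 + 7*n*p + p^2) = -210*n^4 - 257*n^3*p - 43*n^2*p^2 + 5*n*p^3 + p^4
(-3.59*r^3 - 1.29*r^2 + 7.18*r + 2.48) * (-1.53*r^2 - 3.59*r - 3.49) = 5.4927*r^5 + 14.8618*r^4 + 6.1748*r^3 - 25.0685*r^2 - 33.9614*r - 8.6552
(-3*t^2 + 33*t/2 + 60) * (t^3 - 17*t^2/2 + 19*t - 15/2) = -3*t^5 + 42*t^4 - 549*t^3/4 - 174*t^2 + 4065*t/4 - 450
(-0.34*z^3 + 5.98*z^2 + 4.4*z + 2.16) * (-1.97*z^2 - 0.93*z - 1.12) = 0.6698*z^5 - 11.4644*z^4 - 13.8486*z^3 - 15.0448*z^2 - 6.9368*z - 2.4192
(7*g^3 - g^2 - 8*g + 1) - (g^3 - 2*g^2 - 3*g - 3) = 6*g^3 + g^2 - 5*g + 4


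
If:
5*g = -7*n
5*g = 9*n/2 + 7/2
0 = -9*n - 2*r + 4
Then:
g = 49/115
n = -7/23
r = 155/46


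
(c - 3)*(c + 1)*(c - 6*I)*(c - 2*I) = c^4 - 2*c^3 - 8*I*c^3 - 15*c^2 + 16*I*c^2 + 24*c + 24*I*c + 36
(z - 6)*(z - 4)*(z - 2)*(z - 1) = z^4 - 13*z^3 + 56*z^2 - 92*z + 48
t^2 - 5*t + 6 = (t - 3)*(t - 2)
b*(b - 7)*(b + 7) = b^3 - 49*b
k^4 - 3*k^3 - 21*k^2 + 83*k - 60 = (k - 4)*(k - 3)*(k - 1)*(k + 5)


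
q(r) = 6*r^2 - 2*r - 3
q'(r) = 12*r - 2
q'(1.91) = 20.92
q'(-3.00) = -38.00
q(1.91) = 15.07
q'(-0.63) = -9.56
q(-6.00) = 225.00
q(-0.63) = 0.64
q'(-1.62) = -21.44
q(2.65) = 33.84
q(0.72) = -1.33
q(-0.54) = -0.17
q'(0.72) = 6.64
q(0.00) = -3.00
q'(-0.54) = -8.48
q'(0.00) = -2.00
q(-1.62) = 15.99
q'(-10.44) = -127.28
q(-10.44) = 671.84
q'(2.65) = 29.80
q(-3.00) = 57.00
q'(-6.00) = -74.00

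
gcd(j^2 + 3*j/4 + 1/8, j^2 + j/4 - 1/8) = j + 1/2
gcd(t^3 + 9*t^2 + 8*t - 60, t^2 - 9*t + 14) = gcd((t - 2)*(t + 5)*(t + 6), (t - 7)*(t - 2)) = t - 2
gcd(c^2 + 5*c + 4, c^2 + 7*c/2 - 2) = c + 4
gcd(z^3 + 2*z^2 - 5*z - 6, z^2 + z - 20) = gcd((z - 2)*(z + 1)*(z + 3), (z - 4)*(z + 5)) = 1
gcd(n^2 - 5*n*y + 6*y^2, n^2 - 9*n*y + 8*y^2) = 1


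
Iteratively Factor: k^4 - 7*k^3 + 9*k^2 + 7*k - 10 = (k - 1)*(k^3 - 6*k^2 + 3*k + 10) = (k - 5)*(k - 1)*(k^2 - k - 2) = (k - 5)*(k - 2)*(k - 1)*(k + 1)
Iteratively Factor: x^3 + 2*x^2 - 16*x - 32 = (x - 4)*(x^2 + 6*x + 8) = (x - 4)*(x + 4)*(x + 2)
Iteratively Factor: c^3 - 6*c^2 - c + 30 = (c - 3)*(c^2 - 3*c - 10) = (c - 3)*(c + 2)*(c - 5)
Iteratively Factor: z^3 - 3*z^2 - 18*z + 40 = (z + 4)*(z^2 - 7*z + 10) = (z - 5)*(z + 4)*(z - 2)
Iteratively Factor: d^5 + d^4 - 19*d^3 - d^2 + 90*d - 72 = (d + 4)*(d^4 - 3*d^3 - 7*d^2 + 27*d - 18) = (d - 2)*(d + 4)*(d^3 - d^2 - 9*d + 9) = (d - 3)*(d - 2)*(d + 4)*(d^2 + 2*d - 3) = (d - 3)*(d - 2)*(d - 1)*(d + 4)*(d + 3)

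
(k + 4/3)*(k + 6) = k^2 + 22*k/3 + 8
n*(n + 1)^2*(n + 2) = n^4 + 4*n^3 + 5*n^2 + 2*n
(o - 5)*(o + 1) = o^2 - 4*o - 5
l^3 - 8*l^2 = l^2*(l - 8)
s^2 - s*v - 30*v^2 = (s - 6*v)*(s + 5*v)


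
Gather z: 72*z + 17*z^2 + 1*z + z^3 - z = z^3 + 17*z^2 + 72*z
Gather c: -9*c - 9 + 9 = -9*c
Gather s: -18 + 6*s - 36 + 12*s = 18*s - 54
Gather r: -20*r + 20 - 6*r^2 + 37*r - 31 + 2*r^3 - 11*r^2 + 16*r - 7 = 2*r^3 - 17*r^2 + 33*r - 18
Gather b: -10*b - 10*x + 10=-10*b - 10*x + 10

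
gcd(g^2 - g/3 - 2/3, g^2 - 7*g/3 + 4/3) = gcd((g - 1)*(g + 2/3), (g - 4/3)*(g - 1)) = g - 1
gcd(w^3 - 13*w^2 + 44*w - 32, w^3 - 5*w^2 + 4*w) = w^2 - 5*w + 4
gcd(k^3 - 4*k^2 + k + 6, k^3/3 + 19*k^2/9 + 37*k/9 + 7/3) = k + 1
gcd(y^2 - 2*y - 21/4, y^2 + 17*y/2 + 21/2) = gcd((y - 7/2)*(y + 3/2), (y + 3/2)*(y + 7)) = y + 3/2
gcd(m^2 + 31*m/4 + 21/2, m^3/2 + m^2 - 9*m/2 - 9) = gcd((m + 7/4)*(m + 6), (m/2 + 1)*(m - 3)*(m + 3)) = 1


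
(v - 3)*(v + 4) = v^2 + v - 12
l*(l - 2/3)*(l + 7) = l^3 + 19*l^2/3 - 14*l/3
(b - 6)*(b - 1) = b^2 - 7*b + 6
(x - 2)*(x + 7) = x^2 + 5*x - 14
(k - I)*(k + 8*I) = k^2 + 7*I*k + 8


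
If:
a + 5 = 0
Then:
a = -5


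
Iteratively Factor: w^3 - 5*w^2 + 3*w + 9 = (w + 1)*(w^2 - 6*w + 9) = (w - 3)*(w + 1)*(w - 3)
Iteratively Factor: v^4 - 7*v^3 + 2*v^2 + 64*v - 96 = (v - 2)*(v^3 - 5*v^2 - 8*v + 48) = (v - 4)*(v - 2)*(v^2 - v - 12) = (v - 4)^2*(v - 2)*(v + 3)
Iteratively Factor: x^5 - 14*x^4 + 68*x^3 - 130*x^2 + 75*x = (x - 3)*(x^4 - 11*x^3 + 35*x^2 - 25*x) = (x - 3)*(x - 1)*(x^3 - 10*x^2 + 25*x) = (x - 5)*(x - 3)*(x - 1)*(x^2 - 5*x) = (x - 5)^2*(x - 3)*(x - 1)*(x)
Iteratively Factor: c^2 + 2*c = (c + 2)*(c)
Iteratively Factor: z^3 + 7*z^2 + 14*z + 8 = (z + 2)*(z^2 + 5*z + 4) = (z + 2)*(z + 4)*(z + 1)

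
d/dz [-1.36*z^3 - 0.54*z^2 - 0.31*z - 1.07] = -4.08*z^2 - 1.08*z - 0.31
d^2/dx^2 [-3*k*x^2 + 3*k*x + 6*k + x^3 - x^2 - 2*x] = -6*k + 6*x - 2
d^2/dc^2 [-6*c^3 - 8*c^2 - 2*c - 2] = -36*c - 16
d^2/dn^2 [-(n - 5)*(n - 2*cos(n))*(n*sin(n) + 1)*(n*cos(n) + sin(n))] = 2*n^4*sin(2*n) - n^3*sin(n)/2 - 9*n^3*sin(3*n)/2 - 10*sqrt(2)*n^3*sin(2*n + pi/4) + n^3*cos(n) + 19*n^2*sin(n)/2 - 12*n^2*sin(2*n) + 45*n^2*sin(3*n)/2 - 5*n^2*cos(n)/2 + 36*n^2*cos(2*n) + 27*n^2*cos(3*n)/2 - 24*n*sin(n) + 9*n*sin(3*n) + 23*sqrt(2)*n*sin(2*n + pi/4) - 35*n*cos(n)/2 - 105*n*cos(3*n)/2 - 3*n - 2*sin(n) + 40*sin(2*n) - 20*sin(3*n) + 21*cos(n) + cos(2*n) - cos(3*n) + 7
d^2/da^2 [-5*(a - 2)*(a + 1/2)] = -10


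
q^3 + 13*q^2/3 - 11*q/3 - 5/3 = (q - 1)*(q + 1/3)*(q + 5)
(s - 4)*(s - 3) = s^2 - 7*s + 12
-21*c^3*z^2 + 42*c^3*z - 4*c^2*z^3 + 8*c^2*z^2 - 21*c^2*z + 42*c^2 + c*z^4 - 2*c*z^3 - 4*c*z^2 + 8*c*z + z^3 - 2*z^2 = (-7*c + z)*(3*c + z)*(z - 2)*(c*z + 1)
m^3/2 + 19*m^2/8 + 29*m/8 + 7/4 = (m/2 + 1/2)*(m + 7/4)*(m + 2)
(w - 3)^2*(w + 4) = w^3 - 2*w^2 - 15*w + 36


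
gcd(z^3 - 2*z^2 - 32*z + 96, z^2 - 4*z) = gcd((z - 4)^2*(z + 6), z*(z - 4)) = z - 4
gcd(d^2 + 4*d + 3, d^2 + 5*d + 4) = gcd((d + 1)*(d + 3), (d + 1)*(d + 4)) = d + 1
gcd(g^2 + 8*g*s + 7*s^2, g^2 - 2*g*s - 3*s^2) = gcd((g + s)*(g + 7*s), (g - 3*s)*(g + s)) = g + s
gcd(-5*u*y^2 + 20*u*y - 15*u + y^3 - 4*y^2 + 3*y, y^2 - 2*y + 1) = y - 1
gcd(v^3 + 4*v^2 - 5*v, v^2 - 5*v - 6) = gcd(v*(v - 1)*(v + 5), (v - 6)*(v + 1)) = 1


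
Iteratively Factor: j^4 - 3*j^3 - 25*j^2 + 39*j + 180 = (j - 4)*(j^3 + j^2 - 21*j - 45) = (j - 4)*(j + 3)*(j^2 - 2*j - 15) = (j - 4)*(j + 3)^2*(j - 5)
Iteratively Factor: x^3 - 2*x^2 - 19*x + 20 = (x - 5)*(x^2 + 3*x - 4) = (x - 5)*(x + 4)*(x - 1)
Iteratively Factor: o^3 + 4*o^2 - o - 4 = (o + 1)*(o^2 + 3*o - 4) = (o - 1)*(o + 1)*(o + 4)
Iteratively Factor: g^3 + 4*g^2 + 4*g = (g + 2)*(g^2 + 2*g) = (g + 2)^2*(g)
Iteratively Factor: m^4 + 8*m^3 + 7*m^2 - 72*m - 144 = (m + 3)*(m^3 + 5*m^2 - 8*m - 48) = (m + 3)*(m + 4)*(m^2 + m - 12) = (m + 3)*(m + 4)^2*(m - 3)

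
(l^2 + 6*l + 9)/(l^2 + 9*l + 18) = (l + 3)/(l + 6)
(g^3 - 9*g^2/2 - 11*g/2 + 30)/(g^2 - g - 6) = (g^2 - 3*g/2 - 10)/(g + 2)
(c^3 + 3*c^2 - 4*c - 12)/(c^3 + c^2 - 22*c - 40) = (c^2 + c - 6)/(c^2 - c - 20)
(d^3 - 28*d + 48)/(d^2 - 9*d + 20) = (d^2 + 4*d - 12)/(d - 5)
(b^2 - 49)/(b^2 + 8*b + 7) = (b - 7)/(b + 1)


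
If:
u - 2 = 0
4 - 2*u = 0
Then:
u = 2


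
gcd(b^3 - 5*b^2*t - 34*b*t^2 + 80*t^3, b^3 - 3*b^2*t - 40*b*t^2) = -b^2 + 3*b*t + 40*t^2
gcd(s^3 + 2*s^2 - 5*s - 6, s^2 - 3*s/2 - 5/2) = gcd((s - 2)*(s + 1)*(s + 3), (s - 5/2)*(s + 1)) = s + 1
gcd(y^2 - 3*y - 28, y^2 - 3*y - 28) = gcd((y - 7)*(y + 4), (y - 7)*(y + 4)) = y^2 - 3*y - 28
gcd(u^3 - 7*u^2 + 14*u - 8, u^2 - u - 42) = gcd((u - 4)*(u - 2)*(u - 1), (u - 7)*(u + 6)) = 1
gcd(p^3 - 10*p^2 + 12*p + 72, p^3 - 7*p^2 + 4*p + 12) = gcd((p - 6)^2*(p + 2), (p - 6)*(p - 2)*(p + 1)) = p - 6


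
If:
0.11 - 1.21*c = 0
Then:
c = 0.09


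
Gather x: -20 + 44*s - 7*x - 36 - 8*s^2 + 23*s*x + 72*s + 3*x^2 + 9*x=-8*s^2 + 116*s + 3*x^2 + x*(23*s + 2) - 56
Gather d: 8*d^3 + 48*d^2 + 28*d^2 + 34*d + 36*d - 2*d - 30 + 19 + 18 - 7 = 8*d^3 + 76*d^2 + 68*d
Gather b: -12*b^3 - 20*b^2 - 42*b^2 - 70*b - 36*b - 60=-12*b^3 - 62*b^2 - 106*b - 60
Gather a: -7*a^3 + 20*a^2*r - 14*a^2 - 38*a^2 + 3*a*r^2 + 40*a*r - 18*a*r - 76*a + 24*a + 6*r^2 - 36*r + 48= -7*a^3 + a^2*(20*r - 52) + a*(3*r^2 + 22*r - 52) + 6*r^2 - 36*r + 48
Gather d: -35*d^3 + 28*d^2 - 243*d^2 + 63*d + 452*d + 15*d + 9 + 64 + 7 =-35*d^3 - 215*d^2 + 530*d + 80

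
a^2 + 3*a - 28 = (a - 4)*(a + 7)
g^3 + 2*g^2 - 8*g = g*(g - 2)*(g + 4)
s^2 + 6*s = s*(s + 6)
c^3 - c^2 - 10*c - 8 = (c - 4)*(c + 1)*(c + 2)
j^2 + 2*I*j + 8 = (j - 2*I)*(j + 4*I)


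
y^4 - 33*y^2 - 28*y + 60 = (y - 6)*(y - 1)*(y + 2)*(y + 5)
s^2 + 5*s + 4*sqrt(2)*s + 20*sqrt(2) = (s + 5)*(s + 4*sqrt(2))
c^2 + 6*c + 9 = (c + 3)^2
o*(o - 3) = o^2 - 3*o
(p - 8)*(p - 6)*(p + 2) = p^3 - 12*p^2 + 20*p + 96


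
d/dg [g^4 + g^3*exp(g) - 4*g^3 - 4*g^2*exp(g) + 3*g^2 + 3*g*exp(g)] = g^3*exp(g) + 4*g^3 - g^2*exp(g) - 12*g^2 - 5*g*exp(g) + 6*g + 3*exp(g)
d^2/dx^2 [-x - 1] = 0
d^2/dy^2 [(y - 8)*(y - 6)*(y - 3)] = 6*y - 34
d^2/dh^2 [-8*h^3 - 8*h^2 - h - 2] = -48*h - 16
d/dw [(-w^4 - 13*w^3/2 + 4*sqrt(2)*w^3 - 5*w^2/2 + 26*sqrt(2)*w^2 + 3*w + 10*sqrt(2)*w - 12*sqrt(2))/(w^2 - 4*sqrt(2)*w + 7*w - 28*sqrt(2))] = (-4*w^3 - 55*w^2 - 182*w - 41)/(2*(w^2 + 14*w + 49))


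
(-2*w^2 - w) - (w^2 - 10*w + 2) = -3*w^2 + 9*w - 2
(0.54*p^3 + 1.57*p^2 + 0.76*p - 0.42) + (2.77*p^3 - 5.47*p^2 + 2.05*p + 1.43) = 3.31*p^3 - 3.9*p^2 + 2.81*p + 1.01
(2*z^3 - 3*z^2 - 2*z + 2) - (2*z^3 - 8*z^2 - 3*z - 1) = 5*z^2 + z + 3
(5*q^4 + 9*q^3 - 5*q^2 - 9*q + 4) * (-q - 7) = -5*q^5 - 44*q^4 - 58*q^3 + 44*q^2 + 59*q - 28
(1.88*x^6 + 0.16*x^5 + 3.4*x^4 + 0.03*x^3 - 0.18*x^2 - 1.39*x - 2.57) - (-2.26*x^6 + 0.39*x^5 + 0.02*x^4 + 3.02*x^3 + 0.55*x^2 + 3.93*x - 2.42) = 4.14*x^6 - 0.23*x^5 + 3.38*x^4 - 2.99*x^3 - 0.73*x^2 - 5.32*x - 0.15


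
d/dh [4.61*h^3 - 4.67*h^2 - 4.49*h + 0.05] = 13.83*h^2 - 9.34*h - 4.49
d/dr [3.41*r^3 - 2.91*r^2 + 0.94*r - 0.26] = 10.23*r^2 - 5.82*r + 0.94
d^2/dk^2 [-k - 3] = 0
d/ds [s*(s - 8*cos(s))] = 8*s*sin(s) + 2*s - 8*cos(s)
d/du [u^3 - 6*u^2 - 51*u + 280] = 3*u^2 - 12*u - 51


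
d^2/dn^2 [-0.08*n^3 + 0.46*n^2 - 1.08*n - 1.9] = 0.92 - 0.48*n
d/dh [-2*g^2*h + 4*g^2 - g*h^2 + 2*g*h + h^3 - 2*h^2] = -2*g^2 - 2*g*h + 2*g + 3*h^2 - 4*h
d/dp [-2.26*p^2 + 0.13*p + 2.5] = 0.13 - 4.52*p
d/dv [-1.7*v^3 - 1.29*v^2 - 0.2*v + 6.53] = -5.1*v^2 - 2.58*v - 0.2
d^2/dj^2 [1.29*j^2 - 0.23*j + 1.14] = 2.58000000000000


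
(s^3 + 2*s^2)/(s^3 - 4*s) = s/(s - 2)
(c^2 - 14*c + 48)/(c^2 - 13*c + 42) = (c - 8)/(c - 7)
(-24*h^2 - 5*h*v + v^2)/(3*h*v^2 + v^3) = (-8*h + v)/v^2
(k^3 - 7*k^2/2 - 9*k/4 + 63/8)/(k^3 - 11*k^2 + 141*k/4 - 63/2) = (k + 3/2)/(k - 6)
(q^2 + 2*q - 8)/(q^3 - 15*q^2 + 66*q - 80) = (q + 4)/(q^2 - 13*q + 40)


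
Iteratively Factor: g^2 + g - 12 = (g - 3)*(g + 4)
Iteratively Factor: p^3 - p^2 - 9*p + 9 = (p + 3)*(p^2 - 4*p + 3) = (p - 3)*(p + 3)*(p - 1)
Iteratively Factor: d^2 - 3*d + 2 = (d - 2)*(d - 1)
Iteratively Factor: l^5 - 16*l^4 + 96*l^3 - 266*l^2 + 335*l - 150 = (l - 1)*(l^4 - 15*l^3 + 81*l^2 - 185*l + 150) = (l - 5)*(l - 1)*(l^3 - 10*l^2 + 31*l - 30) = (l - 5)*(l - 2)*(l - 1)*(l^2 - 8*l + 15) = (l - 5)*(l - 3)*(l - 2)*(l - 1)*(l - 5)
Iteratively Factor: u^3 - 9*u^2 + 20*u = (u - 4)*(u^2 - 5*u) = u*(u - 4)*(u - 5)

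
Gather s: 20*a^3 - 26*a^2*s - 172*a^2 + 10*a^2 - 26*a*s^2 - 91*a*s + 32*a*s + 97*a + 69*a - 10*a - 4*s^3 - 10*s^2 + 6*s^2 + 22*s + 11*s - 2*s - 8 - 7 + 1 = 20*a^3 - 162*a^2 + 156*a - 4*s^3 + s^2*(-26*a - 4) + s*(-26*a^2 - 59*a + 31) - 14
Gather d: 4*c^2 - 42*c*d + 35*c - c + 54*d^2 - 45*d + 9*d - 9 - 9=4*c^2 + 34*c + 54*d^2 + d*(-42*c - 36) - 18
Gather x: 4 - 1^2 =3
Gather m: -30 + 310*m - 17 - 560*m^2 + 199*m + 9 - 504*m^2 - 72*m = -1064*m^2 + 437*m - 38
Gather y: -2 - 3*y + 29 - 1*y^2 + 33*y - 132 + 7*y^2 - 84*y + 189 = 6*y^2 - 54*y + 84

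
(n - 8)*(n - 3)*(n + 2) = n^3 - 9*n^2 + 2*n + 48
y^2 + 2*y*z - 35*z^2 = (y - 5*z)*(y + 7*z)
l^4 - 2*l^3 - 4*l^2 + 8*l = l*(l - 2)^2*(l + 2)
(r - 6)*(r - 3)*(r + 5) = r^3 - 4*r^2 - 27*r + 90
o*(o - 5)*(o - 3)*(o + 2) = o^4 - 6*o^3 - o^2 + 30*o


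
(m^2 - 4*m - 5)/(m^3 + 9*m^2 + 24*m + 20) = (m^2 - 4*m - 5)/(m^3 + 9*m^2 + 24*m + 20)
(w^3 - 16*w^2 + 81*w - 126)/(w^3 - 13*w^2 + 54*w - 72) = (w - 7)/(w - 4)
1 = 1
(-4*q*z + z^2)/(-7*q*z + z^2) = (4*q - z)/(7*q - z)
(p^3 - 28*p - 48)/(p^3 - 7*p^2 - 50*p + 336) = (p^2 + 6*p + 8)/(p^2 - p - 56)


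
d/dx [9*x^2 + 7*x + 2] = 18*x + 7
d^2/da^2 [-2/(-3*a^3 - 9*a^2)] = 4*(-(a + 1)*(a + 3) + 3*(a + 2)^2)/(a^4*(a + 3)^3)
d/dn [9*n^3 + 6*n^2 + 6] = 3*n*(9*n + 4)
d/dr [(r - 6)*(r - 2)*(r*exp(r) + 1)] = r^3*exp(r) - 5*r^2*exp(r) - 4*r*exp(r) + 2*r + 12*exp(r) - 8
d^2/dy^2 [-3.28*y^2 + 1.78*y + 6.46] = -6.56000000000000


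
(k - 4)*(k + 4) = k^2 - 16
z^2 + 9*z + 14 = (z + 2)*(z + 7)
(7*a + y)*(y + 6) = 7*a*y + 42*a + y^2 + 6*y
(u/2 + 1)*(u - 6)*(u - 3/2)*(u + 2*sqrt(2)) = u^4/2 - 11*u^3/4 + sqrt(2)*u^3 - 11*sqrt(2)*u^2/2 - 3*u^2 - 6*sqrt(2)*u + 9*u + 18*sqrt(2)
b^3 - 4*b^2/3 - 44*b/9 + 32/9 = (b - 8/3)*(b - 2/3)*(b + 2)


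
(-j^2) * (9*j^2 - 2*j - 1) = -9*j^4 + 2*j^3 + j^2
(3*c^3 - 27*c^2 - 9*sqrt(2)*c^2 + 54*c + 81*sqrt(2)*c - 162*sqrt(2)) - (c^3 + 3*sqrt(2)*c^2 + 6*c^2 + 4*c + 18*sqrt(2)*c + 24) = 2*c^3 - 33*c^2 - 12*sqrt(2)*c^2 + 50*c + 63*sqrt(2)*c - 162*sqrt(2) - 24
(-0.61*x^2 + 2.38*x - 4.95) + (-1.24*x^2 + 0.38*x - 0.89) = -1.85*x^2 + 2.76*x - 5.84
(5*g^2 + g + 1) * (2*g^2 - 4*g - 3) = 10*g^4 - 18*g^3 - 17*g^2 - 7*g - 3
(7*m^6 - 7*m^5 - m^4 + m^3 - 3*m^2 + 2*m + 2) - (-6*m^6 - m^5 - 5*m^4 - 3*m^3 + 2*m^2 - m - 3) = 13*m^6 - 6*m^5 + 4*m^4 + 4*m^3 - 5*m^2 + 3*m + 5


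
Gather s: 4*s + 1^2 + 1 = 4*s + 2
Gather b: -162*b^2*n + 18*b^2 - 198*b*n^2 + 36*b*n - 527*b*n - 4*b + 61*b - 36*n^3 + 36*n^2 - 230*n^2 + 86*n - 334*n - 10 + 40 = b^2*(18 - 162*n) + b*(-198*n^2 - 491*n + 57) - 36*n^3 - 194*n^2 - 248*n + 30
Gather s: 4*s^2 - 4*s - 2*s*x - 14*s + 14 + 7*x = 4*s^2 + s*(-2*x - 18) + 7*x + 14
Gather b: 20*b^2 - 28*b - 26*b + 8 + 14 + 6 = 20*b^2 - 54*b + 28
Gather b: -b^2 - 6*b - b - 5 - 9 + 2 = -b^2 - 7*b - 12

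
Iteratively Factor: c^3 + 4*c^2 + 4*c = (c)*(c^2 + 4*c + 4) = c*(c + 2)*(c + 2)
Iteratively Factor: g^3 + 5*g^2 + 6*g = (g)*(g^2 + 5*g + 6) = g*(g + 2)*(g + 3)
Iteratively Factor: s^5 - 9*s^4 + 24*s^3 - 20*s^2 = (s - 2)*(s^4 - 7*s^3 + 10*s^2) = (s - 5)*(s - 2)*(s^3 - 2*s^2) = s*(s - 5)*(s - 2)*(s^2 - 2*s) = s^2*(s - 5)*(s - 2)*(s - 2)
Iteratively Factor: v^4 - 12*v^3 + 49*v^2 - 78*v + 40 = (v - 4)*(v^3 - 8*v^2 + 17*v - 10) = (v - 4)*(v - 2)*(v^2 - 6*v + 5) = (v - 4)*(v - 2)*(v - 1)*(v - 5)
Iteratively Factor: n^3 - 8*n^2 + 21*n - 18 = (n - 3)*(n^2 - 5*n + 6) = (n - 3)*(n - 2)*(n - 3)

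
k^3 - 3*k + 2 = (k - 1)^2*(k + 2)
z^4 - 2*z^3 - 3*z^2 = z^2*(z - 3)*(z + 1)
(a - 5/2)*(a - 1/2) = a^2 - 3*a + 5/4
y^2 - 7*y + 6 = (y - 6)*(y - 1)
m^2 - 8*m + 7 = (m - 7)*(m - 1)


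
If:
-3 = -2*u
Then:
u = 3/2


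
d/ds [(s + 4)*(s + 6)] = 2*s + 10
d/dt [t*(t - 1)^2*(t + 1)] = 4*t^3 - 3*t^2 - 2*t + 1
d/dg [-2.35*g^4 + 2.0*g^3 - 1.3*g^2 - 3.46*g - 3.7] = -9.4*g^3 + 6.0*g^2 - 2.6*g - 3.46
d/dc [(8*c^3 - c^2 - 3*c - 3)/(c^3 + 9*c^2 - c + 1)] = (73*c^4 - 10*c^3 + 61*c^2 + 52*c - 6)/(c^6 + 18*c^5 + 79*c^4 - 16*c^3 + 19*c^2 - 2*c + 1)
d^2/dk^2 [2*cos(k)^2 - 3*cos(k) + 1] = 3*cos(k) - 4*cos(2*k)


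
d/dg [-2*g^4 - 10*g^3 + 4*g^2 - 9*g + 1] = -8*g^3 - 30*g^2 + 8*g - 9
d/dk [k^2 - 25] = 2*k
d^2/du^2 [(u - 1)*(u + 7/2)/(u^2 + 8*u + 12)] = (-11*u^3 - 93*u^2 - 348*u - 556)/(u^6 + 24*u^5 + 228*u^4 + 1088*u^3 + 2736*u^2 + 3456*u + 1728)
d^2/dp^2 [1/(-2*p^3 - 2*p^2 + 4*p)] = (p*(3*p + 1)*(p^2 + p - 2) - (3*p^2 + 2*p - 2)^2)/(p^3*(p^2 + p - 2)^3)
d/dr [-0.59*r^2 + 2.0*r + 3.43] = 2.0 - 1.18*r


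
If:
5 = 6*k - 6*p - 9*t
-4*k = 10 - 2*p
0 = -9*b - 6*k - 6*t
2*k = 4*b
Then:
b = 70/39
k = 140/39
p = 475/39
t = -245/39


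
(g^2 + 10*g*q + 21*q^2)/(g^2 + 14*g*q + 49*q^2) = (g + 3*q)/(g + 7*q)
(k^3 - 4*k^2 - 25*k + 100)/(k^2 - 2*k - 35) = (k^2 - 9*k + 20)/(k - 7)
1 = 1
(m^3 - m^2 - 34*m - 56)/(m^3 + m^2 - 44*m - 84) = (m + 4)/(m + 6)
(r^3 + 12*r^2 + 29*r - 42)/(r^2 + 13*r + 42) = r - 1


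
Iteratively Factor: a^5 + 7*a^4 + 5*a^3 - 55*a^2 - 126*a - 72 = (a - 3)*(a^4 + 10*a^3 + 35*a^2 + 50*a + 24) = (a - 3)*(a + 2)*(a^3 + 8*a^2 + 19*a + 12) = (a - 3)*(a + 2)*(a + 3)*(a^2 + 5*a + 4) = (a - 3)*(a + 1)*(a + 2)*(a + 3)*(a + 4)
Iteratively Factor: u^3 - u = (u)*(u^2 - 1) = u*(u + 1)*(u - 1)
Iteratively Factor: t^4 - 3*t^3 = (t)*(t^3 - 3*t^2) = t*(t - 3)*(t^2) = t^2*(t - 3)*(t)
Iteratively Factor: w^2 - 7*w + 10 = (w - 2)*(w - 5)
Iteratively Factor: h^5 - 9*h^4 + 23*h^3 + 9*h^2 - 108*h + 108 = (h - 3)*(h^4 - 6*h^3 + 5*h^2 + 24*h - 36) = (h - 3)^2*(h^3 - 3*h^2 - 4*h + 12) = (h - 3)^2*(h - 2)*(h^2 - h - 6) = (h - 3)^2*(h - 2)*(h + 2)*(h - 3)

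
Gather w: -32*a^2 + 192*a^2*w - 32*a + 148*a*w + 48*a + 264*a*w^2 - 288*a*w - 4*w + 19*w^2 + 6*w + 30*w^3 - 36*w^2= -32*a^2 + 16*a + 30*w^3 + w^2*(264*a - 17) + w*(192*a^2 - 140*a + 2)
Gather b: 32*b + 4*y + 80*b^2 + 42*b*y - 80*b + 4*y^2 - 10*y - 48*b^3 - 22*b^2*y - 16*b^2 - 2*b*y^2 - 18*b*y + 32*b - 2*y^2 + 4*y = -48*b^3 + b^2*(64 - 22*y) + b*(-2*y^2 + 24*y - 16) + 2*y^2 - 2*y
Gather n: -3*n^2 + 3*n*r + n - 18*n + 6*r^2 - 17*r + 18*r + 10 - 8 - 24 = -3*n^2 + n*(3*r - 17) + 6*r^2 + r - 22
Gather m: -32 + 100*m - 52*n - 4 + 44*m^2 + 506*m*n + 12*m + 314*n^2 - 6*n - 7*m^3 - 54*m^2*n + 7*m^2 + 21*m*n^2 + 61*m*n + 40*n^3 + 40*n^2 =-7*m^3 + m^2*(51 - 54*n) + m*(21*n^2 + 567*n + 112) + 40*n^3 + 354*n^2 - 58*n - 36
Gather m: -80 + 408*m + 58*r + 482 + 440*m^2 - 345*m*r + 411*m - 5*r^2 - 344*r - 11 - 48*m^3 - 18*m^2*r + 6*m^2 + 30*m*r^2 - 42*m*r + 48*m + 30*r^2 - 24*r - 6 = -48*m^3 + m^2*(446 - 18*r) + m*(30*r^2 - 387*r + 867) + 25*r^2 - 310*r + 385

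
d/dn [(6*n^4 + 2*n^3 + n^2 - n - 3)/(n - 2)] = (18*n^4 - 44*n^3 - 11*n^2 - 4*n + 5)/(n^2 - 4*n + 4)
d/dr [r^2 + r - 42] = 2*r + 1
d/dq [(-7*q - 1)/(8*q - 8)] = 1/(q^2 - 2*q + 1)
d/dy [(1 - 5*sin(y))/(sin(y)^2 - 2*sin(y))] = (5*cos(y) - 2/tan(y) + 2*cos(y)/sin(y)^2)/(sin(y) - 2)^2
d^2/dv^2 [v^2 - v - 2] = 2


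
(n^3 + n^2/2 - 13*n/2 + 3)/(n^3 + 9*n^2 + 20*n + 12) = (2*n^3 + n^2 - 13*n + 6)/(2*(n^3 + 9*n^2 + 20*n + 12))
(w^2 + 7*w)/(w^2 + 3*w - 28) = w/(w - 4)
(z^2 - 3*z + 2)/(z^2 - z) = (z - 2)/z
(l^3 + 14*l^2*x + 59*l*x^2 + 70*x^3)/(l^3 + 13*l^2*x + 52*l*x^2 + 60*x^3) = (l + 7*x)/(l + 6*x)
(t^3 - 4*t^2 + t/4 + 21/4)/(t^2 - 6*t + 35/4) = (2*t^2 - t - 3)/(2*t - 5)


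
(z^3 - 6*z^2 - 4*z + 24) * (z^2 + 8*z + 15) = z^5 + 2*z^4 - 37*z^3 - 98*z^2 + 132*z + 360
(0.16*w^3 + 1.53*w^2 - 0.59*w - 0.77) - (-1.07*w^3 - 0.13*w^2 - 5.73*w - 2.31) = 1.23*w^3 + 1.66*w^2 + 5.14*w + 1.54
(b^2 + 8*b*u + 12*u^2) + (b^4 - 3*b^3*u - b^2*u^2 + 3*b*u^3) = b^4 - 3*b^3*u - b^2*u^2 + b^2 + 3*b*u^3 + 8*b*u + 12*u^2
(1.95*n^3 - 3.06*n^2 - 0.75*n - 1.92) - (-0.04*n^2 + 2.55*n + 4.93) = 1.95*n^3 - 3.02*n^2 - 3.3*n - 6.85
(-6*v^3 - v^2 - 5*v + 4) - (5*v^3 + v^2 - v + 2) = -11*v^3 - 2*v^2 - 4*v + 2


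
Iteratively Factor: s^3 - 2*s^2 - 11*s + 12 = (s - 1)*(s^2 - s - 12) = (s - 4)*(s - 1)*(s + 3)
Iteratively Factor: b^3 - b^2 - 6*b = (b + 2)*(b^2 - 3*b) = (b - 3)*(b + 2)*(b)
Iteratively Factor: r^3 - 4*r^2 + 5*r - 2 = (r - 1)*(r^2 - 3*r + 2) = (r - 2)*(r - 1)*(r - 1)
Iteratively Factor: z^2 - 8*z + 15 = (z - 3)*(z - 5)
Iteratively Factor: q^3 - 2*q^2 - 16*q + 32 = (q - 4)*(q^2 + 2*q - 8) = (q - 4)*(q + 4)*(q - 2)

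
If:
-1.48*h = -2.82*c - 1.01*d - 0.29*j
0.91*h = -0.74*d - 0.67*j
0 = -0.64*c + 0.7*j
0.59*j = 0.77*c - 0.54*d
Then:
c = 0.00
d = 0.00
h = 0.00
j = 0.00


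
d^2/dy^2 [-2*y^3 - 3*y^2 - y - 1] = -12*y - 6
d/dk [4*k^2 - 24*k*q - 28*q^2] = 8*k - 24*q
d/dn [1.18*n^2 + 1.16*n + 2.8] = 2.36*n + 1.16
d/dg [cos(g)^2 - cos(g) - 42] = sin(g) - sin(2*g)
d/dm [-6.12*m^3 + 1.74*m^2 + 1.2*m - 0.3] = -18.36*m^2 + 3.48*m + 1.2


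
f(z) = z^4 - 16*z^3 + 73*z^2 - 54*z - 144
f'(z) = 4*z^3 - 48*z^2 + 146*z - 54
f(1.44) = -113.86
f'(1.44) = 68.65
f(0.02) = -145.05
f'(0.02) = -51.10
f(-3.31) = 1534.81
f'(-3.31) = -1208.21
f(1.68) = -96.58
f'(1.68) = 74.77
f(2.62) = -25.01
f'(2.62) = 70.97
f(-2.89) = 1077.72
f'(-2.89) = -973.39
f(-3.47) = 1735.86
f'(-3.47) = -1305.71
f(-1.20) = 55.64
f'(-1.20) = -305.23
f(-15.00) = 121716.00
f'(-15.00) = -26544.00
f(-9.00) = 24480.00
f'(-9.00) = -8172.00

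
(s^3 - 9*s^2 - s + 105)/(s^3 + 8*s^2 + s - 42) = (s^2 - 12*s + 35)/(s^2 + 5*s - 14)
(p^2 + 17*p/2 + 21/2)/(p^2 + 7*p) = (p + 3/2)/p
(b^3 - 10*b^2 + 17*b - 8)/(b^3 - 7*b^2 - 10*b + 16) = (b - 1)/(b + 2)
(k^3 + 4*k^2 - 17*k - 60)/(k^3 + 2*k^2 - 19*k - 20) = (k + 3)/(k + 1)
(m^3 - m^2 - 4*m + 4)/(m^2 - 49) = (m^3 - m^2 - 4*m + 4)/(m^2 - 49)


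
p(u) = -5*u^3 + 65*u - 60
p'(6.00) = -475.00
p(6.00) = -750.00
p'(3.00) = -70.00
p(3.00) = 0.00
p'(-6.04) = -482.22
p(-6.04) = 649.14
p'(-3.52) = -120.86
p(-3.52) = -70.73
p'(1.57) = 28.03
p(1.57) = 22.70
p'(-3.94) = -167.85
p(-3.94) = -10.29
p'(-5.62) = -408.77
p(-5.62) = 462.22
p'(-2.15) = -4.34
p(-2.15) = -150.06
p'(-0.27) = 63.91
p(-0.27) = -77.45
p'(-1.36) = 37.26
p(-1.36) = -135.82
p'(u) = 65 - 15*u^2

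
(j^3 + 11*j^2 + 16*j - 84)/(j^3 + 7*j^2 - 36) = (j + 7)/(j + 3)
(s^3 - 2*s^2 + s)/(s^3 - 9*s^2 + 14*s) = (s^2 - 2*s + 1)/(s^2 - 9*s + 14)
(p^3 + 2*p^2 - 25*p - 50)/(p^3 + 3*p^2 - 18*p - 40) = (p - 5)/(p - 4)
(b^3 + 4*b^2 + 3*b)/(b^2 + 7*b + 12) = b*(b + 1)/(b + 4)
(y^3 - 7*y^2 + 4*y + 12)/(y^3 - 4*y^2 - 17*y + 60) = (y^3 - 7*y^2 + 4*y + 12)/(y^3 - 4*y^2 - 17*y + 60)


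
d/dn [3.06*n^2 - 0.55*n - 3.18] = 6.12*n - 0.55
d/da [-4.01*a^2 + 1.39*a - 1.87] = 1.39 - 8.02*a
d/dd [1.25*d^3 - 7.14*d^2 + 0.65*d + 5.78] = 3.75*d^2 - 14.28*d + 0.65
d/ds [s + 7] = 1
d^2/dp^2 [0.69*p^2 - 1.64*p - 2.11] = 1.38000000000000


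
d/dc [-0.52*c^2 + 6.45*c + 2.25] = 6.45 - 1.04*c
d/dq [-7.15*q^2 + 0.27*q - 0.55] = 0.27 - 14.3*q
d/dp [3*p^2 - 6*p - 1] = 6*p - 6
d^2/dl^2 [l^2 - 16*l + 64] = 2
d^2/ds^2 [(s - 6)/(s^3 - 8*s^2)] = 2*(3*s^3 - 60*s^2 + 448*s - 1152)/(s^4*(s^3 - 24*s^2 + 192*s - 512))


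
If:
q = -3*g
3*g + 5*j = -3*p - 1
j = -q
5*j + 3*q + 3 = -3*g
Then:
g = -1/3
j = -1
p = 5/3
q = 1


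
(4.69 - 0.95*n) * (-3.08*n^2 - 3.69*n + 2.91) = 2.926*n^3 - 10.9397*n^2 - 20.0706*n + 13.6479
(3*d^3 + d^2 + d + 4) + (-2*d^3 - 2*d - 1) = d^3 + d^2 - d + 3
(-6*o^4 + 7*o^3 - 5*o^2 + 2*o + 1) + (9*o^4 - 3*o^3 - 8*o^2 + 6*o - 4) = 3*o^4 + 4*o^3 - 13*o^2 + 8*o - 3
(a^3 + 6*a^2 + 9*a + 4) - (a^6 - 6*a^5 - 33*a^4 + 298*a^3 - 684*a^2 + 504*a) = -a^6 + 6*a^5 + 33*a^4 - 297*a^3 + 690*a^2 - 495*a + 4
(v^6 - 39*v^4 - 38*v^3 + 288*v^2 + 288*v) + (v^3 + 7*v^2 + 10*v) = v^6 - 39*v^4 - 37*v^3 + 295*v^2 + 298*v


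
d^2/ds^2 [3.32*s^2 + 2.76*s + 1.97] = 6.64000000000000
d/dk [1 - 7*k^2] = -14*k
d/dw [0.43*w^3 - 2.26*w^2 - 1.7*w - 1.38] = 1.29*w^2 - 4.52*w - 1.7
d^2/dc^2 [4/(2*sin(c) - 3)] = 8*(-3*sin(c) + cos(2*c) + 3)/(2*sin(c) - 3)^3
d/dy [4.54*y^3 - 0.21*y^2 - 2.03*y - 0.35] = 13.62*y^2 - 0.42*y - 2.03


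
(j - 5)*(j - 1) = j^2 - 6*j + 5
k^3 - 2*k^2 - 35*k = k*(k - 7)*(k + 5)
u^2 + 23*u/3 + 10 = (u + 5/3)*(u + 6)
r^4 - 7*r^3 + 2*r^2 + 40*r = r*(r - 5)*(r - 4)*(r + 2)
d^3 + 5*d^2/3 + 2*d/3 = d*(d + 2/3)*(d + 1)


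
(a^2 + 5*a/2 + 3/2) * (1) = a^2 + 5*a/2 + 3/2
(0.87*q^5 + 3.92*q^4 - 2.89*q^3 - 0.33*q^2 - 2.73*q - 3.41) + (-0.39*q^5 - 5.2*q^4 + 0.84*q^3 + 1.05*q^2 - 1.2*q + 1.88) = 0.48*q^5 - 1.28*q^4 - 2.05*q^3 + 0.72*q^2 - 3.93*q - 1.53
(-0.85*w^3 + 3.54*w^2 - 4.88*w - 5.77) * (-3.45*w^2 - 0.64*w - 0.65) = 2.9325*w^5 - 11.669*w^4 + 15.1229*w^3 + 20.7287*w^2 + 6.8648*w + 3.7505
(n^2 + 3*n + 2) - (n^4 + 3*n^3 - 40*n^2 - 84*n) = -n^4 - 3*n^3 + 41*n^2 + 87*n + 2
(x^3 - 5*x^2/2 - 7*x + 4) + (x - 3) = x^3 - 5*x^2/2 - 6*x + 1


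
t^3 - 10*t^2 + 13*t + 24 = (t - 8)*(t - 3)*(t + 1)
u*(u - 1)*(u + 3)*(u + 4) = u^4 + 6*u^3 + 5*u^2 - 12*u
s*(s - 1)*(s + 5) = s^3 + 4*s^2 - 5*s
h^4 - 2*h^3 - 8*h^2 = h^2*(h - 4)*(h + 2)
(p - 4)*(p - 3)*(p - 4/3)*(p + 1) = p^4 - 22*p^3/3 + 13*p^2 + 16*p/3 - 16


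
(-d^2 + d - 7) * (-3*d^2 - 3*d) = 3*d^4 + 18*d^2 + 21*d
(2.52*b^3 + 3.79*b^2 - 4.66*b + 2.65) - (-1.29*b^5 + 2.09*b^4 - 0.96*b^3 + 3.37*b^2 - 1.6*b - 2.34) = 1.29*b^5 - 2.09*b^4 + 3.48*b^3 + 0.42*b^2 - 3.06*b + 4.99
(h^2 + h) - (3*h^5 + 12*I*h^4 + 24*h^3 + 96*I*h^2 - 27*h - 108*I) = -3*h^5 - 12*I*h^4 - 24*h^3 + h^2 - 96*I*h^2 + 28*h + 108*I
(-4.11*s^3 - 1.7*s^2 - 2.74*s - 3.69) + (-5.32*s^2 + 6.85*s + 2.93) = -4.11*s^3 - 7.02*s^2 + 4.11*s - 0.76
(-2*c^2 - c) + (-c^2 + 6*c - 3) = -3*c^2 + 5*c - 3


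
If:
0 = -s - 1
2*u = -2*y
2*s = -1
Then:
No Solution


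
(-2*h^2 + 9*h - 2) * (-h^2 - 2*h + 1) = 2*h^4 - 5*h^3 - 18*h^2 + 13*h - 2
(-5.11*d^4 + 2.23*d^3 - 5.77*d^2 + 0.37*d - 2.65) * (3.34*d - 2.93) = -17.0674*d^5 + 22.4205*d^4 - 25.8057*d^3 + 18.1419*d^2 - 9.9351*d + 7.7645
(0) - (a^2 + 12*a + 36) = -a^2 - 12*a - 36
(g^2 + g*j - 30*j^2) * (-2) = -2*g^2 - 2*g*j + 60*j^2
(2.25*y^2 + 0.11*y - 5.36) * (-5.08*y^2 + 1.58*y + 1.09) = -11.43*y^4 + 2.9962*y^3 + 29.8551*y^2 - 8.3489*y - 5.8424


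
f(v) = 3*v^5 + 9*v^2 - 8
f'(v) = 15*v^4 + 18*v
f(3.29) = 1245.80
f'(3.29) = 1816.64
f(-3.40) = -1267.02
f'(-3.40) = 1943.30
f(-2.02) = -72.17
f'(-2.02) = 213.38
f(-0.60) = -4.99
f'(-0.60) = -8.86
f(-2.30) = -153.48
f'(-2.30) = 378.36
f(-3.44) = -1346.65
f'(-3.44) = 2038.59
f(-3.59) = -1680.94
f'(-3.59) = 2426.93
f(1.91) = 101.09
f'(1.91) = 234.01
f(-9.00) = -176426.00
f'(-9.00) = 98253.00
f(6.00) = 23644.00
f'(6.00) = 19548.00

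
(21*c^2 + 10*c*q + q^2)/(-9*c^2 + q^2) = (7*c + q)/(-3*c + q)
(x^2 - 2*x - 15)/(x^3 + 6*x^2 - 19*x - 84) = (x - 5)/(x^2 + 3*x - 28)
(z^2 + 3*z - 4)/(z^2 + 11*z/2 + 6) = 2*(z - 1)/(2*z + 3)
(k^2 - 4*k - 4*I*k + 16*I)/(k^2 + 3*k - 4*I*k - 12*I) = (k - 4)/(k + 3)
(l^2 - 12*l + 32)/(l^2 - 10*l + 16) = (l - 4)/(l - 2)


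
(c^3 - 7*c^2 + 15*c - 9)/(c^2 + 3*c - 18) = (c^2 - 4*c + 3)/(c + 6)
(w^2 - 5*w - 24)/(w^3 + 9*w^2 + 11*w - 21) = (w - 8)/(w^2 + 6*w - 7)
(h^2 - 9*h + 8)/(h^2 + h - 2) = (h - 8)/(h + 2)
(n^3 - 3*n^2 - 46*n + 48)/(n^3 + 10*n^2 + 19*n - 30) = (n - 8)/(n + 5)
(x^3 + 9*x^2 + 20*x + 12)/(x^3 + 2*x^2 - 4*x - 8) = (x^2 + 7*x + 6)/(x^2 - 4)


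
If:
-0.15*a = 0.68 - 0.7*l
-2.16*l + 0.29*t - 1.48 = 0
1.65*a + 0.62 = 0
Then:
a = -0.38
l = 0.89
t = 11.74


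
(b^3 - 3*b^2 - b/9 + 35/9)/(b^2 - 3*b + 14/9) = (3*b^2 - 2*b - 5)/(3*b - 2)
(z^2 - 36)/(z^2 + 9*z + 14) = (z^2 - 36)/(z^2 + 9*z + 14)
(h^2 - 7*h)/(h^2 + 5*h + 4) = h*(h - 7)/(h^2 + 5*h + 4)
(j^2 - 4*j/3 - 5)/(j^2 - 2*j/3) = (3*j^2 - 4*j - 15)/(j*(3*j - 2))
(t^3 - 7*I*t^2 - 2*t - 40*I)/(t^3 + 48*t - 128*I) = (t^2 - 3*I*t + 10)/(t^2 + 4*I*t + 32)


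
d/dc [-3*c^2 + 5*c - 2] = 5 - 6*c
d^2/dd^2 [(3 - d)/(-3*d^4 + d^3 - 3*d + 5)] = 6*(3*(d - 3)*(4*d^3 - d^2 + 1)^2 + (-4*d^3 + d^2 - d*(d - 3)*(6*d - 1) - 1)*(3*d^4 - d^3 + 3*d - 5))/(3*d^4 - d^3 + 3*d - 5)^3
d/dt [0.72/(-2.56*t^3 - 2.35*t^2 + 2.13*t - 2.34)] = (5.5296*t^2 + 3.384*t - 1.5336)/(2.56*t^3 + 2.35*t^2 - 2.13*t + 2.34)^2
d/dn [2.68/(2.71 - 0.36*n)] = 0.9648/(0.36*n - 2.71)^2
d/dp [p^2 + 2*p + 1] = 2*p + 2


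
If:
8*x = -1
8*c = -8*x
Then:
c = 1/8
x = -1/8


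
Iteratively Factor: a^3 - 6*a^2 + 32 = (a - 4)*(a^2 - 2*a - 8) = (a - 4)^2*(a + 2)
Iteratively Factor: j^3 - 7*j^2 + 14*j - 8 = (j - 1)*(j^2 - 6*j + 8) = (j - 4)*(j - 1)*(j - 2)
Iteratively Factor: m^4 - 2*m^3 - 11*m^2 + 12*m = (m)*(m^3 - 2*m^2 - 11*m + 12) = m*(m + 3)*(m^2 - 5*m + 4) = m*(m - 4)*(m + 3)*(m - 1)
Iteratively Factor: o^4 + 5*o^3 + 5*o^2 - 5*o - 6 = (o + 3)*(o^3 + 2*o^2 - o - 2) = (o + 2)*(o + 3)*(o^2 - 1) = (o + 1)*(o + 2)*(o + 3)*(o - 1)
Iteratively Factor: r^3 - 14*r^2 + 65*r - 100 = (r - 5)*(r^2 - 9*r + 20) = (r - 5)^2*(r - 4)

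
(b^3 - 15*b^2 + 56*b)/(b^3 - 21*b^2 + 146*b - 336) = b/(b - 6)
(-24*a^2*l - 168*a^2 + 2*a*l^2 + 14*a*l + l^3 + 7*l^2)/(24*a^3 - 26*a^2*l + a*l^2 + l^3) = (-l - 7)/(a - l)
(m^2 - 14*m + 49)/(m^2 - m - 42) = (m - 7)/(m + 6)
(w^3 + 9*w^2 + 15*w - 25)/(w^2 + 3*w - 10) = (w^2 + 4*w - 5)/(w - 2)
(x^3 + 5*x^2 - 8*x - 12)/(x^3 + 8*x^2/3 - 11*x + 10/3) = 3*(x^2 + 7*x + 6)/(3*x^2 + 14*x - 5)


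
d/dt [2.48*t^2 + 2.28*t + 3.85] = 4.96*t + 2.28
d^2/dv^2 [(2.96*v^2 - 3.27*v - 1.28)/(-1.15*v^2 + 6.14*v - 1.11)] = (-3.5527136788005e-15*v^4 - 33.15197*v^3 + 32.8274400000001*v^2 - 79.27341*v + 130.52182)/(1.520875*v^6 - 24.36045*v^5 + 134.467545*v^4 - 278.501804*v^3 + 129.790413*v^2 - 22.695282*v + 1.367631)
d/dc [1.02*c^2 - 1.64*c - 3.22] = 2.04*c - 1.64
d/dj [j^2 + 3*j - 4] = 2*j + 3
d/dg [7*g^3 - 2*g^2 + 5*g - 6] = 21*g^2 - 4*g + 5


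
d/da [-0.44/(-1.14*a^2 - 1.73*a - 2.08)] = (-1.0032*a - 0.7612)/(1.14*a^2 + 1.73*a + 2.08)^2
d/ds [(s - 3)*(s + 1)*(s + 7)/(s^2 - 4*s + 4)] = (s^3 - 6*s^2 - 3*s + 76)/(s^3 - 6*s^2 + 12*s - 8)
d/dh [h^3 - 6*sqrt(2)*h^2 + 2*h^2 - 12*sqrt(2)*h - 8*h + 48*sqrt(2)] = 3*h^2 - 12*sqrt(2)*h + 4*h - 12*sqrt(2) - 8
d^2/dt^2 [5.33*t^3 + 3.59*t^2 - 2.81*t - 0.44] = 31.98*t + 7.18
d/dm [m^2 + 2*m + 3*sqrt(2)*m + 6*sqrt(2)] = 2*m + 2 + 3*sqrt(2)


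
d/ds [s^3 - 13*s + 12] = 3*s^2 - 13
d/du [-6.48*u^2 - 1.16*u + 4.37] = -12.96*u - 1.16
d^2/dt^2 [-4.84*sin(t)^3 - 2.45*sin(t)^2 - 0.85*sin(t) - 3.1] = 4.48*sin(t) - 10.89*sin(3*t) - 4.9*cos(2*t)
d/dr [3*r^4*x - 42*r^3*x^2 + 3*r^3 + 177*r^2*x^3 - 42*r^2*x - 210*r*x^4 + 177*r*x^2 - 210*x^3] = 12*r^3*x - 126*r^2*x^2 + 9*r^2 + 354*r*x^3 - 84*r*x - 210*x^4 + 177*x^2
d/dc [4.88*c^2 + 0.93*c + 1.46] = 9.76*c + 0.93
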